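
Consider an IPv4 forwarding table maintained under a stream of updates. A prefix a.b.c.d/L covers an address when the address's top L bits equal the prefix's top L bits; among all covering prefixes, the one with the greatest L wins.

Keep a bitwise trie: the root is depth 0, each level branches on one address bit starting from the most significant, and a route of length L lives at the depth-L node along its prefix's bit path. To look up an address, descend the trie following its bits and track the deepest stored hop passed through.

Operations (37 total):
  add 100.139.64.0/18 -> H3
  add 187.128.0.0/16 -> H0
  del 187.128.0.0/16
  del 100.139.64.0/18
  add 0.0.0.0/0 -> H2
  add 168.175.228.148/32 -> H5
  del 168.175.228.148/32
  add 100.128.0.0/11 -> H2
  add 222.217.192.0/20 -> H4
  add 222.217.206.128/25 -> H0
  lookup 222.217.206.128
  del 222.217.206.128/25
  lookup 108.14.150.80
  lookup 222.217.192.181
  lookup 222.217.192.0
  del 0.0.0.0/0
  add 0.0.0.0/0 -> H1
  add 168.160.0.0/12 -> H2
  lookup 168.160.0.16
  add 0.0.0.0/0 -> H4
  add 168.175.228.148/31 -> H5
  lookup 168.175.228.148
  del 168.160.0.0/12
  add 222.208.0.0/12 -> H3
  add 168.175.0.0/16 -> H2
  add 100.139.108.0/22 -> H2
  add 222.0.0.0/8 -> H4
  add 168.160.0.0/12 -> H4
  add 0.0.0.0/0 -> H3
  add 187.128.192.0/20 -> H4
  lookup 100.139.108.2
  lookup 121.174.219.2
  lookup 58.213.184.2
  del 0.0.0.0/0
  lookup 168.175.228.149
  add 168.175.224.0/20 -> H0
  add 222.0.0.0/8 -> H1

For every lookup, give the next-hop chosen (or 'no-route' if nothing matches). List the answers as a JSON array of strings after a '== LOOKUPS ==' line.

Process each operation:
  + 100.139.64.0/18 (H3) depth=18
  + 187.128.0.0/16 (H0) depth=16
  del 187.128.0.0/16 (clear depth 16)
  del 100.139.64.0/18 (clear depth 18)
  + 0.0.0.0/0 (H2) depth=0
  + 168.175.228.148/32 (H5) depth=32
  del 168.175.228.148/32 (clear depth 32)
  + 100.128.0.0/11 (H2) depth=11
  + 222.217.192.0/20 (H4) depth=20
  + 222.217.206.128/25 (H0) depth=25
  ? 222.217.206.128  path d0:H2→d1:-→d2:-→d3:-→d4:-→d5:-→d6:-→d7:-→d8:-→d9:-→d10:-→d11:-→d12:-→d13:-→d14:-→d15:-→d16:-→d17:-→d18:-→d19:-→d20:H4→d21:-→d22:-→d23:-→d24:-→d25:H0  best=H0
  del 222.217.206.128/25 (clear depth 25)
  ? 108.14.150.80  path d0:H2→d1:-→d2:-→d3:-→d4:-  best=H2
  ? 222.217.192.181  path d0:H2→d1:-→d2:-→d3:-→d4:-→d5:-→d6:-→d7:-→d8:-→d9:-→d10:-→d11:-→d12:-→d13:-→d14:-→d15:-→d16:-→d17:-→d18:-→d19:-→d20:H4  best=H4
  ? 222.217.192.0  path d0:H2→d1:-→d2:-→d3:-→d4:-→d5:-→d6:-→d7:-→d8:-→d9:-→d10:-→d11:-→d12:-→d13:-→d14:-→d15:-→d16:-→d17:-→d18:-→d19:-→d20:H4  best=H4
  del 0.0.0.0/0 (clear depth 0)
  + 0.0.0.0/0 (H1) depth=0
  + 168.160.0.0/12 (H2) depth=12
  ? 168.160.0.16  path d0:H1→d1:-→d2:-→d3:-→d4:-→d5:-→d6:-→d7:-→d8:-→d9:-→d10:-→d11:-→d12:H2  best=H2
  + 0.0.0.0/0 (H4) depth=0
  + 168.175.228.148/31 (H5) depth=31
  ? 168.175.228.148  path d0:H4→d1:-→d2:-→d3:-→d4:-→d5:-→d6:-→d7:-→d8:-→d9:-→d10:-→d11:-→d12:H2→d13:-→d14:-→d15:-→d16:-→d17:-→d18:-→d19:-→d20:-→d21:-→d22:-→d23:-→d24:-→d25:-→d26:-→d27:-→d28:-→d29:-→d30:-→d31:H5→d32:-  best=H5
  del 168.160.0.0/12 (clear depth 12)
  + 222.208.0.0/12 (H3) depth=12
  + 168.175.0.0/16 (H2) depth=16
  + 100.139.108.0/22 (H2) depth=22
  + 222.0.0.0/8 (H4) depth=8
  + 168.160.0.0/12 (H4) depth=12
  + 0.0.0.0/0 (H3) depth=0
  + 187.128.192.0/20 (H4) depth=20
  ? 100.139.108.2  path d0:H3→d1:-→d2:-→d3:-→d4:-→d5:-→d6:-→d7:-→d8:-→d9:-→d10:-→d11:H2→d12:-→d13:-→d14:-→d15:-→d16:-→d17:-→d18:-→d19:-→d20:-→d21:-→d22:H2  best=H2
  ? 121.174.219.2  path d0:H3→d1:-→d2:-→d3:-  best=H3
  ? 58.213.184.2  path d0:H3→d1:-  best=H3
  del 0.0.0.0/0 (clear depth 0)
  ? 168.175.228.149  path d0:-→d1:-→d2:-→d3:-→d4:-→d5:-→d6:-→d7:-→d8:-→d9:-→d10:-→d11:-→d12:H4→d13:-→d14:-→d15:-→d16:H2→d17:-→d18:-→d19:-→d20:-→d21:-→d22:-→d23:-→d24:-→d25:-→d26:-→d27:-→d28:-→d29:-→d30:-→d31:H5  best=H5
  + 168.175.224.0/20 (H0) depth=20
  + 222.0.0.0/8 (H1) depth=8

== LOOKUPS ==
["H0","H2","H4","H4","H2","H5","H2","H3","H3","H5"]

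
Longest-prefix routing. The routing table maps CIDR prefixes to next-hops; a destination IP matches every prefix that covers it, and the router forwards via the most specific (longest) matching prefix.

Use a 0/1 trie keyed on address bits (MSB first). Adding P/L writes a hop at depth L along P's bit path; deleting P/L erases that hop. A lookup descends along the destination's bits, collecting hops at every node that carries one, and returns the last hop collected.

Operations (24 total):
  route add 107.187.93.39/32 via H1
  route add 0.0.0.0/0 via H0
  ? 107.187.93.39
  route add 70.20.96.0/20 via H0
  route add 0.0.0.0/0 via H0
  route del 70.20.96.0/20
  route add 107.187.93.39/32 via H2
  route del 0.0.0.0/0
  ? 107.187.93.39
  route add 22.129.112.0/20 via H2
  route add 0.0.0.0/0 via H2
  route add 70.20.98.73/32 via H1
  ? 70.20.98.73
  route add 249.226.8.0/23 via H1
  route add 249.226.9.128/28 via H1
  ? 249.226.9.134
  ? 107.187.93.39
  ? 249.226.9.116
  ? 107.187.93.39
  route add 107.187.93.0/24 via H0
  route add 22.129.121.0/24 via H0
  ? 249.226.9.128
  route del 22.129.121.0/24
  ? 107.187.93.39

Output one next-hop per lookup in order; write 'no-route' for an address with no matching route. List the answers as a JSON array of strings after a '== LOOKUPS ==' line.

Trace:
  + 107.187.93.39/32 (H1) depth=32
  + 0.0.0.0/0 (H0) depth=0
  ? 107.187.93.39  path d0:H0→d1:-→d2:-→d3:-→d4:-→d5:-→d6:-→d7:-→d8:-→d9:-→d10:-→d11:-→d12:-→d13:-→d14:-→d15:-→d16:-→d17:-→d18:-→d19:-→d20:-→d21:-→d22:-→d23:-→d24:-→d25:-→d26:-→d27:-→d28:-→d29:-→d30:-→d31:-→d32:H1  best=H1
  + 70.20.96.0/20 (H0) depth=20
  + 0.0.0.0/0 (H0) depth=0
  del 70.20.96.0/20 (clear depth 20)
  + 107.187.93.39/32 (H2) depth=32
  del 0.0.0.0/0 (clear depth 0)
  ? 107.187.93.39  path d0:-→d1:-→d2:-→d3:-→d4:-→d5:-→d6:-→d7:-→d8:-→d9:-→d10:-→d11:-→d12:-→d13:-→d14:-→d15:-→d16:-→d17:-→d18:-→d19:-→d20:-→d21:-→d22:-→d23:-→d24:-→d25:-→d26:-→d27:-→d28:-→d29:-→d30:-→d31:-→d32:H2  best=H2
  + 22.129.112.0/20 (H2) depth=20
  + 0.0.0.0/0 (H2) depth=0
  + 70.20.98.73/32 (H1) depth=32
  ? 70.20.98.73  path d0:H2→d1:-→d2:-→d3:-→d4:-→d5:-→d6:-→d7:-→d8:-→d9:-→d10:-→d11:-→d12:-→d13:-→d14:-→d15:-→d16:-→d17:-→d18:-→d19:-→d20:-→d21:-→d22:-→d23:-→d24:-→d25:-→d26:-→d27:-→d28:-→d29:-→d30:-→d31:-→d32:H1  best=H1
  + 249.226.8.0/23 (H1) depth=23
  + 249.226.9.128/28 (H1) depth=28
  ? 249.226.9.134  path d0:H2→d1:-→d2:-→d3:-→d4:-→d5:-→d6:-→d7:-→d8:-→d9:-→d10:-→d11:-→d12:-→d13:-→d14:-→d15:-→d16:-→d17:-→d18:-→d19:-→d20:-→d21:-→d22:-→d23:H1→d24:-→d25:-→d26:-→d27:-→d28:H1  best=H1
  ? 107.187.93.39  path d0:H2→d1:-→d2:-→d3:-→d4:-→d5:-→d6:-→d7:-→d8:-→d9:-→d10:-→d11:-→d12:-→d13:-→d14:-→d15:-→d16:-→d17:-→d18:-→d19:-→d20:-→d21:-→d22:-→d23:-→d24:-→d25:-→d26:-→d27:-→d28:-→d29:-→d30:-→d31:-→d32:H2  best=H2
  ? 249.226.9.116  path d0:H2→d1:-→d2:-→d3:-→d4:-→d5:-→d6:-→d7:-→d8:-→d9:-→d10:-→d11:-→d12:-→d13:-→d14:-→d15:-→d16:-→d17:-→d18:-→d19:-→d20:-→d21:-→d22:-→d23:H1→d24:-  best=H1
  ? 107.187.93.39  path d0:H2→d1:-→d2:-→d3:-→d4:-→d5:-→d6:-→d7:-→d8:-→d9:-→d10:-→d11:-→d12:-→d13:-→d14:-→d15:-→d16:-→d17:-→d18:-→d19:-→d20:-→d21:-→d22:-→d23:-→d24:-→d25:-→d26:-→d27:-→d28:-→d29:-→d30:-→d31:-→d32:H2  best=H2
  + 107.187.93.0/24 (H0) depth=24
  + 22.129.121.0/24 (H0) depth=24
  ? 249.226.9.128  path d0:H2→d1:-→d2:-→d3:-→d4:-→d5:-→d6:-→d7:-→d8:-→d9:-→d10:-→d11:-→d12:-→d13:-→d14:-→d15:-→d16:-→d17:-→d18:-→d19:-→d20:-→d21:-→d22:-→d23:H1→d24:-→d25:-→d26:-→d27:-→d28:H1  best=H1
  del 22.129.121.0/24 (clear depth 24)
  ? 107.187.93.39  path d0:H2→d1:-→d2:-→d3:-→d4:-→d5:-→d6:-→d7:-→d8:-→d9:-→d10:-→d11:-→d12:-→d13:-→d14:-→d15:-→d16:-→d17:-→d18:-→d19:-→d20:-→d21:-→d22:-→d23:-→d24:H0→d25:-→d26:-→d27:-→d28:-→d29:-→d30:-→d31:-→d32:H2  best=H2

== LOOKUPS ==
["H1","H2","H1","H1","H2","H1","H2","H1","H2"]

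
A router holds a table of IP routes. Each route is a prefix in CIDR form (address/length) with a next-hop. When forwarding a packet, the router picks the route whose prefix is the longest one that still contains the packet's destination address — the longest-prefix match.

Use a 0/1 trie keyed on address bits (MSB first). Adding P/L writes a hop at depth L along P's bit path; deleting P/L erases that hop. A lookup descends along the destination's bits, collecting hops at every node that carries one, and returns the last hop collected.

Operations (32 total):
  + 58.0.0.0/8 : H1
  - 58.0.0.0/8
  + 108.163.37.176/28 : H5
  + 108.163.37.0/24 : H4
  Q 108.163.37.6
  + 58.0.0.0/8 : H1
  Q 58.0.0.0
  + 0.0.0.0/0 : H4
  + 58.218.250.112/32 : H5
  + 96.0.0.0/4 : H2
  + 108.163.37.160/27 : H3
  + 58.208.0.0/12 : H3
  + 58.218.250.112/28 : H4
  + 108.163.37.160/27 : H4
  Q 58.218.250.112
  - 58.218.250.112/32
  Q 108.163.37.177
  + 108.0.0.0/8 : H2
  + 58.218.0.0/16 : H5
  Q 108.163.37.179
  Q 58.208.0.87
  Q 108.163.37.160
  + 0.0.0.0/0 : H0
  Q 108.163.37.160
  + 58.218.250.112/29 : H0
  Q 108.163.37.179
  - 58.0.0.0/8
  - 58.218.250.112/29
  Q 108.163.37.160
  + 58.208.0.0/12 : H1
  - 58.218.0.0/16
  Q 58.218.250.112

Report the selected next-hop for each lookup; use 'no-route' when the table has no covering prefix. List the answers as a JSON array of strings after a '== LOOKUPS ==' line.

Apply in order:
  add 58.0.0.0/8 -> H1 at depth 8
  del 58.0.0.0/8 (clear depth 8)
  add 108.163.37.176/28 -> H5 at depth 28
  add 108.163.37.0/24 -> H4 at depth 24
  ? 108.163.37.6  path d0:-→d1:-→d2:-→d3:-→d4:-→d5:-→d6:-→d7:-→d8:-→d9:-→d10:-→d11:-→d12:-→d13:-→d14:-→d15:-→d16:-→d17:-→d18:-→d19:-→d20:-→d21:-→d22:-→d23:-→d24:H4  best=H4
  add 58.0.0.0/8 -> H1 at depth 8
  ? 58.0.0.0  path d0:-→d1:-→d2:-→d3:-→d4:-→d5:-→d6:-→d7:-→d8:H1  best=H1
  add 0.0.0.0/0 -> H4 at depth 0
  add 58.218.250.112/32 -> H5 at depth 32
  add 96.0.0.0/4 -> H2 at depth 4
  add 108.163.37.160/27 -> H3 at depth 27
  add 58.208.0.0/12 -> H3 at depth 12
  add 58.218.250.112/28 -> H4 at depth 28
  add 108.163.37.160/27 -> H4 at depth 27
  ? 58.218.250.112  path d0:H4→d1:-→d2:-→d3:-→d4:-→d5:-→d6:-→d7:-→d8:H1→d9:-→d10:-→d11:-→d12:H3→d13:-→d14:-→d15:-→d16:-→d17:-→d18:-→d19:-→d20:-→d21:-→d22:-→d23:-→d24:-→d25:-→d26:-→d27:-→d28:H4→d29:-→d30:-→d31:-→d32:H5  best=H5
  del 58.218.250.112/32 (clear depth 32)
  ? 108.163.37.177  path d0:H4→d1:-→d2:-→d3:-→d4:H2→d5:-→d6:-→d7:-→d8:-→d9:-→d10:-→d11:-→d12:-→d13:-→d14:-→d15:-→d16:-→d17:-→d18:-→d19:-→d20:-→d21:-→d22:-→d23:-→d24:H4→d25:-→d26:-→d27:H4→d28:H5  best=H5
  add 108.0.0.0/8 -> H2 at depth 8
  add 58.218.0.0/16 -> H5 at depth 16
  ? 108.163.37.179  path d0:H4→d1:-→d2:-→d3:-→d4:H2→d5:-→d6:-→d7:-→d8:H2→d9:-→d10:-→d11:-→d12:-→d13:-→d14:-→d15:-→d16:-→d17:-→d18:-→d19:-→d20:-→d21:-→d22:-→d23:-→d24:H4→d25:-→d26:-→d27:H4→d28:H5  best=H5
  ? 58.208.0.87  path d0:H4→d1:-→d2:-→d3:-→d4:-→d5:-→d6:-→d7:-→d8:H1→d9:-→d10:-→d11:-→d12:H3  best=H3
  ? 108.163.37.160  path d0:H4→d1:-→d2:-→d3:-→d4:H2→d5:-→d6:-→d7:-→d8:H2→d9:-→d10:-→d11:-→d12:-→d13:-→d14:-→d15:-→d16:-→d17:-→d18:-→d19:-→d20:-→d21:-→d22:-→d23:-→d24:H4→d25:-→d26:-→d27:H4  best=H4
  add 0.0.0.0/0 -> H0 at depth 0
  ? 108.163.37.160  path d0:H0→d1:-→d2:-→d3:-→d4:H2→d5:-→d6:-→d7:-→d8:H2→d9:-→d10:-→d11:-→d12:-→d13:-→d14:-→d15:-→d16:-→d17:-→d18:-→d19:-→d20:-→d21:-→d22:-→d23:-→d24:H4→d25:-→d26:-→d27:H4  best=H4
  add 58.218.250.112/29 -> H0 at depth 29
  ? 108.163.37.179  path d0:H0→d1:-→d2:-→d3:-→d4:H2→d5:-→d6:-→d7:-→d8:H2→d9:-→d10:-→d11:-→d12:-→d13:-→d14:-→d15:-→d16:-→d17:-→d18:-→d19:-→d20:-→d21:-→d22:-→d23:-→d24:H4→d25:-→d26:-→d27:H4→d28:H5  best=H5
  del 58.0.0.0/8 (clear depth 8)
  del 58.218.250.112/29 (clear depth 29)
  ? 108.163.37.160  path d0:H0→d1:-→d2:-→d3:-→d4:H2→d5:-→d6:-→d7:-→d8:H2→d9:-→d10:-→d11:-→d12:-→d13:-→d14:-→d15:-→d16:-→d17:-→d18:-→d19:-→d20:-→d21:-→d22:-→d23:-→d24:H4→d25:-→d26:-→d27:H4  best=H4
  add 58.208.0.0/12 -> H1 at depth 12
  del 58.218.0.0/16 (clear depth 16)
  ? 58.218.250.112  path d0:H0→d1:-→d2:-→d3:-→d4:-→d5:-→d6:-→d7:-→d8:-→d9:-→d10:-→d11:-→d12:H1→d13:-→d14:-→d15:-→d16:-→d17:-→d18:-→d19:-→d20:-→d21:-→d22:-→d23:-→d24:-→d25:-→d26:-→d27:-→d28:H4→d29:-→d30:-→d31:-→d32:-  best=H4

== LOOKUPS ==
["H4","H1","H5","H5","H5","H3","H4","H4","H5","H4","H4"]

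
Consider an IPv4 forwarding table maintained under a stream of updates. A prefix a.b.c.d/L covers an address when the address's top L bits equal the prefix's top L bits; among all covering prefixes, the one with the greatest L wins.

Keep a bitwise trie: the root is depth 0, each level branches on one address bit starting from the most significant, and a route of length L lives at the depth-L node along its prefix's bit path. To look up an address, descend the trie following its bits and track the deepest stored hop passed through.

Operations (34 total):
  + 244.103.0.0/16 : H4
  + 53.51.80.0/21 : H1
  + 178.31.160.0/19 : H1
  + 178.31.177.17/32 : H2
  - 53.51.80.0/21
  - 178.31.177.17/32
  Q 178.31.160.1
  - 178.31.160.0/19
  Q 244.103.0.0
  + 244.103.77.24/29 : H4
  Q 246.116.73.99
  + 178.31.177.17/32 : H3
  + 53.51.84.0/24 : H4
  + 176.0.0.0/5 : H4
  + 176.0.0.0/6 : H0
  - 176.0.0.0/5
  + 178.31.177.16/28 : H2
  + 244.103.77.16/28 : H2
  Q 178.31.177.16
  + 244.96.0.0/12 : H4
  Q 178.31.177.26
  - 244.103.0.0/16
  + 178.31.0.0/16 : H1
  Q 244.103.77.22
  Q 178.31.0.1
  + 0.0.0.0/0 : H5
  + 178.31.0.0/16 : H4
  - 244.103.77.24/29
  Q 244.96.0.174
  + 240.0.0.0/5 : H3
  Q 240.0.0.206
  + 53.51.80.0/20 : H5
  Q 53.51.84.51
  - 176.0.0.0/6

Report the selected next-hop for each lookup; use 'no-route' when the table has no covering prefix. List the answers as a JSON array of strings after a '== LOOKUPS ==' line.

Process each operation:
  + 244.103.0.0/16 (H4) depth=16
  + 53.51.80.0/21 (H1) depth=21
  + 178.31.160.0/19 (H1) depth=19
  + 178.31.177.17/32 (H2) depth=32
  del 53.51.80.0/21 (clear depth 21)
  del 178.31.177.17/32 (clear depth 32)
  Q 178.31.160.1: descend 1011001000011111101 ; hops seen [H1] ; pick H1
  del 178.31.160.0/19 (clear depth 19)
  Q 244.103.0.0: descend 1111010001100111 ; hops seen [H4] ; pick H4
  + 244.103.77.24/29 (H4) depth=29
  Q 246.116.73.99: descend 111101 ; hops seen [∅] ; pick no-route
  + 178.31.177.17/32 (H3) depth=32
  + 53.51.84.0/24 (H4) depth=24
  + 176.0.0.0/5 (H4) depth=5
  + 176.0.0.0/6 (H0) depth=6
  del 176.0.0.0/5 (clear depth 5)
  + 178.31.177.16/28 (H2) depth=28
  + 244.103.77.16/28 (H2) depth=28
  Q 178.31.177.16: descend 1011001000011111101100010001000 ; hops seen [H0,H2] ; pick H2
  + 244.96.0.0/12 (H4) depth=12
  Q 178.31.177.26: descend 1011001000011111101100010001 ; hops seen [H0,H2] ; pick H2
  del 244.103.0.0/16 (clear depth 16)
  + 178.31.0.0/16 (H1) depth=16
  Q 244.103.77.22: descend 1111010001100111010011010001 ; hops seen [H4,H2] ; pick H2
  Q 178.31.0.1: descend 1011001000011111 ; hops seen [H0,H1] ; pick H1
  + 0.0.0.0/0 (H5) depth=0
  + 178.31.0.0/16 (H4) depth=16
  del 244.103.77.24/29 (clear depth 29)
  Q 244.96.0.174: descend 1111010001100 ; hops seen [H5,H4] ; pick H4
  + 240.0.0.0/5 (H3) depth=5
  Q 240.0.0.206: descend 11110 ; hops seen [H5,H3] ; pick H3
  + 53.51.80.0/20 (H5) depth=20
  Q 53.51.84.51: descend 001101010011001101010100 ; hops seen [H5,H5,H4] ; pick H4
  del 176.0.0.0/6 (clear depth 6)

== LOOKUPS ==
["H1","H4","no-route","H2","H2","H2","H1","H4","H3","H4"]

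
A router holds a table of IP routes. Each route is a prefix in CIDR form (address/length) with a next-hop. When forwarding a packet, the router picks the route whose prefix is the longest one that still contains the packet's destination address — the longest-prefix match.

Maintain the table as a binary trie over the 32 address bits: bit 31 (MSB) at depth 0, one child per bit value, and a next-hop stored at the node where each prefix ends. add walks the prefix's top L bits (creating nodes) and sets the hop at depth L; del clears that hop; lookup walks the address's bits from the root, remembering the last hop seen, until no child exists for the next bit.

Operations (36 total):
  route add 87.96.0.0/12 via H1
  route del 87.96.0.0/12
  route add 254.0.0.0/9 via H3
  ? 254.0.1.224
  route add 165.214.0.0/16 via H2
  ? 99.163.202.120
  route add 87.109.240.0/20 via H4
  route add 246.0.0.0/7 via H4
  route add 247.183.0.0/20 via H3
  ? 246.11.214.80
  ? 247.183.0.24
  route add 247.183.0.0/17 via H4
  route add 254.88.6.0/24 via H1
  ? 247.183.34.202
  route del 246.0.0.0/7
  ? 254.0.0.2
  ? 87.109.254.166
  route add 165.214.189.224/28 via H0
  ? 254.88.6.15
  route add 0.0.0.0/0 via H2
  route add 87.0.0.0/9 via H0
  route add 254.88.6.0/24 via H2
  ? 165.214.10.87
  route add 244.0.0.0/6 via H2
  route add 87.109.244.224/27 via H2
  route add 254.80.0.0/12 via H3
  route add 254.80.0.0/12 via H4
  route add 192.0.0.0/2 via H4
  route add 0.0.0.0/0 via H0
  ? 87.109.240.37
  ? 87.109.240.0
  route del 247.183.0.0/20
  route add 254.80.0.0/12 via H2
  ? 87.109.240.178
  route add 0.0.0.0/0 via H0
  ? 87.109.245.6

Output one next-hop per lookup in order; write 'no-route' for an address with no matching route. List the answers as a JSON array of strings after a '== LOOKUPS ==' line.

Process each operation:
  + 87.96.0.0/12 (H1) depth=12
  del 87.96.0.0/12 (clear depth 12)
  + 254.0.0.0/9 (H3) depth=9
  lookup 254.0.1.224: bits 111111100 walk d0:-→d1:-→d2:-→d3:-→d4:-→d5:-→d6:-→d7:-→d8:-→d9:H3 -> H3
  + 165.214.0.0/16 (H2) depth=16
  lookup 99.163.202.120: bits 01 walk d0:-→d1:-→d2:- -> no-route
  + 87.109.240.0/20 (H4) depth=20
  + 246.0.0.0/7 (H4) depth=7
  + 247.183.0.0/20 (H3) depth=20
  lookup 246.11.214.80: bits 1111011 walk d0:-→d1:-→d2:-→d3:-→d4:-→d5:-→d6:-→d7:H4 -> H4
  lookup 247.183.0.24: bits 11110111101101110000 walk d0:-→d1:-→d2:-→d3:-→d4:-→d5:-→d6:-→d7:H4→d8:-→d9:-→d10:-→d11:-→d12:-→d13:-→d14:-→d15:-→d16:-→d17:-→d18:-→d19:-→d20:H3 -> H3
  + 247.183.0.0/17 (H4) depth=17
  + 254.88.6.0/24 (H1) depth=24
  lookup 247.183.34.202: bits 111101111011011100 walk d0:-→d1:-→d2:-→d3:-→d4:-→d5:-→d6:-→d7:H4→d8:-→d9:-→d10:-→d11:-→d12:-→d13:-→d14:-→d15:-→d16:-→d17:H4→d18:- -> H4
  del 246.0.0.0/7 (clear depth 7)
  lookup 254.0.0.2: bits 111111100 walk d0:-→d1:-→d2:-→d3:-→d4:-→d5:-→d6:-→d7:-→d8:-→d9:H3 -> H3
  lookup 87.109.254.166: bits 01010111011011011111 walk d0:-→d1:-→d2:-→d3:-→d4:-→d5:-→d6:-→d7:-→d8:-→d9:-→d10:-→d11:-→d12:-→d13:-→d14:-→d15:-→d16:-→d17:-→d18:-→d19:-→d20:H4 -> H4
  + 165.214.189.224/28 (H0) depth=28
  lookup 254.88.6.15: bits 111111100101100000000110 walk d0:-→d1:-→d2:-→d3:-→d4:-→d5:-→d6:-→d7:-→d8:-→d9:H3→d10:-→d11:-→d12:-→d13:-→d14:-→d15:-→d16:-→d17:-→d18:-→d19:-→d20:-→d21:-→d22:-→d23:-→d24:H1 -> H1
  + 0.0.0.0/0 (H2) depth=0
  + 87.0.0.0/9 (H0) depth=9
  + 254.88.6.0/24 (H2) depth=24
  lookup 165.214.10.87: bits 1010010111010110 walk d0:H2→d1:-→d2:-→d3:-→d4:-→d5:-→d6:-→d7:-→d8:-→d9:-→d10:-→d11:-→d12:-→d13:-→d14:-→d15:-→d16:H2 -> H2
  + 244.0.0.0/6 (H2) depth=6
  + 87.109.244.224/27 (H2) depth=27
  + 254.80.0.0/12 (H3) depth=12
  + 254.80.0.0/12 (H4) depth=12
  + 192.0.0.0/2 (H4) depth=2
  + 0.0.0.0/0 (H0) depth=0
  lookup 87.109.240.37: bits 010101110110110111110 walk d0:H0→d1:-→d2:-→d3:-→d4:-→d5:-→d6:-→d7:-→d8:-→d9:H0→d10:-→d11:-→d12:-→d13:-→d14:-→d15:-→d16:-→d17:-→d18:-→d19:-→d20:H4→d21:- -> H4
  lookup 87.109.240.0: bits 010101110110110111110 walk d0:H0→d1:-→d2:-→d3:-→d4:-→d5:-→d6:-→d7:-→d8:-→d9:H0→d10:-→d11:-→d12:-→d13:-→d14:-→d15:-→d16:-→d17:-→d18:-→d19:-→d20:H4→d21:- -> H4
  del 247.183.0.0/20 (clear depth 20)
  + 254.80.0.0/12 (H2) depth=12
  lookup 87.109.240.178: bits 010101110110110111110 walk d0:H0→d1:-→d2:-→d3:-→d4:-→d5:-→d6:-→d7:-→d8:-→d9:H0→d10:-→d11:-→d12:-→d13:-→d14:-→d15:-→d16:-→d17:-→d18:-→d19:-→d20:H4→d21:- -> H4
  + 0.0.0.0/0 (H0) depth=0
  lookup 87.109.245.6: bits 01010111011011011111010 walk d0:H0→d1:-→d2:-→d3:-→d4:-→d5:-→d6:-→d7:-→d8:-→d9:H0→d10:-→d11:-→d12:-→d13:-→d14:-→d15:-→d16:-→d17:-→d18:-→d19:-→d20:H4→d21:-→d22:-→d23:- -> H4

== LOOKUPS ==
["H3","no-route","H4","H3","H4","H3","H4","H1","H2","H4","H4","H4","H4"]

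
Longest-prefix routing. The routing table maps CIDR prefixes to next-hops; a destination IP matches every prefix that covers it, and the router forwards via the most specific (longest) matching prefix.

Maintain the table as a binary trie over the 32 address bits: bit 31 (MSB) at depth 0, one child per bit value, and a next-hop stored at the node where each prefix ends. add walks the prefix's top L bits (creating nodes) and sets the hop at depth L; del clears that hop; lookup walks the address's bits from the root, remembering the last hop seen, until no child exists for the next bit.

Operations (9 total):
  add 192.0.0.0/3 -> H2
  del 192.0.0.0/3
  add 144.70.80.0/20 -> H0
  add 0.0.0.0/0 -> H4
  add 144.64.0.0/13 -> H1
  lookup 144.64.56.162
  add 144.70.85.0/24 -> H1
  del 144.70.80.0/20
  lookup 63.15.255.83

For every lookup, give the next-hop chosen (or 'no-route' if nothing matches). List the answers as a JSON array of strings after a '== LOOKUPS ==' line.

Trace:
  + 192.0.0.0/3 (H2) depth=3
  - 192.0.0.0/3 clear@3
  + 144.70.80.0/20 (H0) depth=20
  + 0.0.0.0/0 (H4) depth=0
  + 144.64.0.0/13 (H1) depth=13
  Q 144.64.56.162: descend 1001000001000 ; hops seen [H4,H1] ; pick H1
  + 144.70.85.0/24 (H1) depth=24
  - 144.70.80.0/20 clear@20
  Q 63.15.255.83: descend ε ; hops seen [H4] ; pick H4

== LOOKUPS ==
["H1","H4"]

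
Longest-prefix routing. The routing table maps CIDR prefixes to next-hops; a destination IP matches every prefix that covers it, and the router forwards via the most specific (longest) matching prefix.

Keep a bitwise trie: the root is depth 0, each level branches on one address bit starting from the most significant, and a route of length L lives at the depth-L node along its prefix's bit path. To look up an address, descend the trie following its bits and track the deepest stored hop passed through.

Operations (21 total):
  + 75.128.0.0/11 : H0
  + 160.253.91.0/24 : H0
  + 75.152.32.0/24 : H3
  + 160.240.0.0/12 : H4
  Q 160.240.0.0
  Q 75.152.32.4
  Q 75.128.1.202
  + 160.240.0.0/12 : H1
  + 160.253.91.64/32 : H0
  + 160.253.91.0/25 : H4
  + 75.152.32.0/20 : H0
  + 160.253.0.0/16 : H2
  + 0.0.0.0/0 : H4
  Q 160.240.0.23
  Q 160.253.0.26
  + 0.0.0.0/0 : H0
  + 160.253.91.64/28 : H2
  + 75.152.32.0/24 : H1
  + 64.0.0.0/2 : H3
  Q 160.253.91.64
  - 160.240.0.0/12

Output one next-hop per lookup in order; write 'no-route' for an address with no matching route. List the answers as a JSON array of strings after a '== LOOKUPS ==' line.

Apply in order:
  add 75.128.0.0/11 -> H0 at depth 11
  add 160.253.91.0/24 -> H0 at depth 24
  add 75.152.32.0/24 -> H3 at depth 24
  add 160.240.0.0/12 -> H4 at depth 12
  lookup 160.240.0.0: bits 101000001111 walk d0:-→d1:-→d2:-→d3:-→d4:-→d5:-→d6:-→d7:-→d8:-→d9:-→d10:-→d11:-→d12:H4 -> H4
  lookup 75.152.32.4: bits 010010111001100000100000 walk d0:-→d1:-→d2:-→d3:-→d4:-→d5:-→d6:-→d7:-→d8:-→d9:-→d10:-→d11:H0→d12:-→d13:-→d14:-→d15:-→d16:-→d17:-→d18:-→d19:-→d20:-→d21:-→d22:-→d23:-→d24:H3 -> H3
  lookup 75.128.1.202: bits 01001011100 walk d0:-→d1:-→d2:-→d3:-→d4:-→d5:-→d6:-→d7:-→d8:-→d9:-→d10:-→d11:H0 -> H0
  add 160.240.0.0/12 -> H1 at depth 12
  add 160.253.91.64/32 -> H0 at depth 32
  add 160.253.91.0/25 -> H4 at depth 25
  add 75.152.32.0/20 -> H0 at depth 20
  add 160.253.0.0/16 -> H2 at depth 16
  add 0.0.0.0/0 -> H4 at depth 0
  lookup 160.240.0.23: bits 101000001111 walk d0:H4→d1:-→d2:-→d3:-→d4:-→d5:-→d6:-→d7:-→d8:-→d9:-→d10:-→d11:-→d12:H1 -> H1
  lookup 160.253.0.26: bits 10100000111111010 walk d0:H4→d1:-→d2:-→d3:-→d4:-→d5:-→d6:-→d7:-→d8:-→d9:-→d10:-→d11:-→d12:H1→d13:-→d14:-→d15:-→d16:H2→d17:- -> H2
  add 0.0.0.0/0 -> H0 at depth 0
  add 160.253.91.64/28 -> H2 at depth 28
  add 75.152.32.0/24 -> H1 at depth 24
  add 64.0.0.0/2 -> H3 at depth 2
  lookup 160.253.91.64: bits 10100000111111010101101101000000 walk d0:H0→d1:-→d2:-→d3:-→d4:-→d5:-→d6:-→d7:-→d8:-→d9:-→d10:-→d11:-→d12:H1→d13:-→d14:-→d15:-→d16:H2→d17:-→d18:-→d19:-→d20:-→d21:-→d22:-→d23:-→d24:H0→d25:H4→d26:-→d27:-→d28:H2→d29:-→d30:-→d31:-→d32:H0 -> H0
  - 160.240.0.0/12 clear@12

== LOOKUPS ==
["H4","H3","H0","H1","H2","H0"]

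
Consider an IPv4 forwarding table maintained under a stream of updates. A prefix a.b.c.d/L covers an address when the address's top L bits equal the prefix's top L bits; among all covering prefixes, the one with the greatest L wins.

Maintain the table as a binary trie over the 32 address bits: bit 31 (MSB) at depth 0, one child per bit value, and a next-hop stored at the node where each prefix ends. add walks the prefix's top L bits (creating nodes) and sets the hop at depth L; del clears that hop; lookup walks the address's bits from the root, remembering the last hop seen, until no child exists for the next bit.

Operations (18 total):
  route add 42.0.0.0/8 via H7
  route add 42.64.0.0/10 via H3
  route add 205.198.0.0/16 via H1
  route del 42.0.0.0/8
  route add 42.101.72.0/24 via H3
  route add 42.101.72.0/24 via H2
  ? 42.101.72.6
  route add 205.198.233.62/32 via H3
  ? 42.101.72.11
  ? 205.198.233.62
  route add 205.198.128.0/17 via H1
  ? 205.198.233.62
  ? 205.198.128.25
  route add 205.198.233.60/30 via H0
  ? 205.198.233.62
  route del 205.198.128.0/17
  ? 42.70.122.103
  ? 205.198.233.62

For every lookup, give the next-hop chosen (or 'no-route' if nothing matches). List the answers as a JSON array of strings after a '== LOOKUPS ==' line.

Trace:
  add 42.0.0.0/8 -> H7 at depth 8
  add 42.64.0.0/10 -> H3 at depth 10
  add 205.198.0.0/16 -> H1 at depth 16
  del 42.0.0.0/8 (clear depth 8)
  add 42.101.72.0/24 -> H3 at depth 24
  add 42.101.72.0/24 -> H2 at depth 24
  lookup 42.101.72.6: bits 001010100110010101001000 walk d0:-→d1:-→d2:-→d3:-→d4:-→d5:-→d6:-→d7:-→d8:-→d9:-→d10:H3→d11:-→d12:-→d13:-→d14:-→d15:-→d16:-→d17:-→d18:-→d19:-→d20:-→d21:-→d22:-→d23:-→d24:H2 -> H2
  add 205.198.233.62/32 -> H3 at depth 32
  lookup 42.101.72.11: bits 001010100110010101001000 walk d0:-→d1:-→d2:-→d3:-→d4:-→d5:-→d6:-→d7:-→d8:-→d9:-→d10:H3→d11:-→d12:-→d13:-→d14:-→d15:-→d16:-→d17:-→d18:-→d19:-→d20:-→d21:-→d22:-→d23:-→d24:H2 -> H2
  lookup 205.198.233.62: bits 11001101110001101110100100111110 walk d0:-→d1:-→d2:-→d3:-→d4:-→d5:-→d6:-→d7:-→d8:-→d9:-→d10:-→d11:-→d12:-→d13:-→d14:-→d15:-→d16:H1→d17:-→d18:-→d19:-→d20:-→d21:-→d22:-→d23:-→d24:-→d25:-→d26:-→d27:-→d28:-→d29:-→d30:-→d31:-→d32:H3 -> H3
  add 205.198.128.0/17 -> H1 at depth 17
  lookup 205.198.233.62: bits 11001101110001101110100100111110 walk d0:-→d1:-→d2:-→d3:-→d4:-→d5:-→d6:-→d7:-→d8:-→d9:-→d10:-→d11:-→d12:-→d13:-→d14:-→d15:-→d16:H1→d17:H1→d18:-→d19:-→d20:-→d21:-→d22:-→d23:-→d24:-→d25:-→d26:-→d27:-→d28:-→d29:-→d30:-→d31:-→d32:H3 -> H3
  lookup 205.198.128.25: bits 11001101110001101 walk d0:-→d1:-→d2:-→d3:-→d4:-→d5:-→d6:-→d7:-→d8:-→d9:-→d10:-→d11:-→d12:-→d13:-→d14:-→d15:-→d16:H1→d17:H1 -> H1
  add 205.198.233.60/30 -> H0 at depth 30
  lookup 205.198.233.62: bits 11001101110001101110100100111110 walk d0:-→d1:-→d2:-→d3:-→d4:-→d5:-→d6:-→d7:-→d8:-→d9:-→d10:-→d11:-→d12:-→d13:-→d14:-→d15:-→d16:H1→d17:H1→d18:-→d19:-→d20:-→d21:-→d22:-→d23:-→d24:-→d25:-→d26:-→d27:-→d28:-→d29:-→d30:H0→d31:-→d32:H3 -> H3
  del 205.198.128.0/17 (clear depth 17)
  lookup 42.70.122.103: bits 0010101001 walk d0:-→d1:-→d2:-→d3:-→d4:-→d5:-→d6:-→d7:-→d8:-→d9:-→d10:H3 -> H3
  lookup 205.198.233.62: bits 11001101110001101110100100111110 walk d0:-→d1:-→d2:-→d3:-→d4:-→d5:-→d6:-→d7:-→d8:-→d9:-→d10:-→d11:-→d12:-→d13:-→d14:-→d15:-→d16:H1→d17:-→d18:-→d19:-→d20:-→d21:-→d22:-→d23:-→d24:-→d25:-→d26:-→d27:-→d28:-→d29:-→d30:H0→d31:-→d32:H3 -> H3

== LOOKUPS ==
["H2","H2","H3","H3","H1","H3","H3","H3"]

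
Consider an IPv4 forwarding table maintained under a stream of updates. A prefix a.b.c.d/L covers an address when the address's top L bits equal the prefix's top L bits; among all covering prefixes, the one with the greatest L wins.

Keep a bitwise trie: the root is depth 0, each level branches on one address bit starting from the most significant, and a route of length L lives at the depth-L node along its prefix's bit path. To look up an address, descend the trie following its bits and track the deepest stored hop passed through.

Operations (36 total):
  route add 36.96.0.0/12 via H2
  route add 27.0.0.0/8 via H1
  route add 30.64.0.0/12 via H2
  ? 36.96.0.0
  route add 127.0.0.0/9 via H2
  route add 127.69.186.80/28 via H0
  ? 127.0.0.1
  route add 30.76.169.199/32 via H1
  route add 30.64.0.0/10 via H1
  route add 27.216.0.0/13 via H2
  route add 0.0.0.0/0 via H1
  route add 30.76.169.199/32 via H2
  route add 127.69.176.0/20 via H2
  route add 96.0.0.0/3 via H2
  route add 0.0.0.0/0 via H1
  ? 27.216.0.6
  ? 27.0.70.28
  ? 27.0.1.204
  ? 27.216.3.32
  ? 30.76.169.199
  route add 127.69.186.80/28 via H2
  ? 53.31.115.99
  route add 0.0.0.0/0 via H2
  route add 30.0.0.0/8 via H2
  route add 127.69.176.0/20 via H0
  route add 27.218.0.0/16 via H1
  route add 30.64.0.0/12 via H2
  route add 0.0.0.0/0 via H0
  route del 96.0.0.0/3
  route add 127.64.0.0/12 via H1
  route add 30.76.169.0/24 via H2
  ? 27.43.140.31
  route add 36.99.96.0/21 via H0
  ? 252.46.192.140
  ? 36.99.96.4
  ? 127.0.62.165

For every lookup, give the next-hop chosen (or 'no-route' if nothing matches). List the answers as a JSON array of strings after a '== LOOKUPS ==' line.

Process each operation:
  add 36.96.0.0/12 -> H2 at depth 12
  add 27.0.0.0/8 -> H1 at depth 8
  add 30.64.0.0/12 -> H2 at depth 12
  lookup 36.96.0.0: bits 001001000110 walk d0:-→d1:-→d2:-→d3:-→d4:-→d5:-→d6:-→d7:-→d8:-→d9:-→d10:-→d11:-→d12:H2 -> H2
  add 127.0.0.0/9 -> H2 at depth 9
  add 127.69.186.80/28 -> H0 at depth 28
  lookup 127.0.0.1: bits 011111110 walk d0:-→d1:-→d2:-→d3:-→d4:-→d5:-→d6:-→d7:-→d8:-→d9:H2 -> H2
  add 30.76.169.199/32 -> H1 at depth 32
  add 30.64.0.0/10 -> H1 at depth 10
  add 27.216.0.0/13 -> H2 at depth 13
  add 0.0.0.0/0 -> H1 at depth 0
  add 30.76.169.199/32 -> H2 at depth 32
  add 127.69.176.0/20 -> H2 at depth 20
  add 96.0.0.0/3 -> H2 at depth 3
  add 0.0.0.0/0 -> H1 at depth 0
  lookup 27.216.0.6: bits 0001101111011 walk d0:H1→d1:-→d2:-→d3:-→d4:-→d5:-→d6:-→d7:-→d8:H1→d9:-→d10:-→d11:-→d12:-→d13:H2 -> H2
  lookup 27.0.70.28: bits 00011011 walk d0:H1→d1:-→d2:-→d3:-→d4:-→d5:-→d6:-→d7:-→d8:H1 -> H1
  lookup 27.0.1.204: bits 00011011 walk d0:H1→d1:-→d2:-→d3:-→d4:-→d5:-→d6:-→d7:-→d8:H1 -> H1
  lookup 27.216.3.32: bits 0001101111011 walk d0:H1→d1:-→d2:-→d3:-→d4:-→d5:-→d6:-→d7:-→d8:H1→d9:-→d10:-→d11:-→d12:-→d13:H2 -> H2
  lookup 30.76.169.199: bits 00011110010011001010100111000111 walk d0:H1→d1:-→d2:-→d3:-→d4:-→d5:-→d6:-→d7:-→d8:-→d9:-→d10:H1→d11:-→d12:H2→d13:-→d14:-→d15:-→d16:-→d17:-→d18:-→d19:-→d20:-→d21:-→d22:-→d23:-→d24:-→d25:-→d26:-→d27:-→d28:-→d29:-→d30:-→d31:-→d32:H2 -> H2
  add 127.69.186.80/28 -> H2 at depth 28
  lookup 53.31.115.99: bits 001 walk d0:H1→d1:-→d2:-→d3:- -> H1
  add 0.0.0.0/0 -> H2 at depth 0
  add 30.0.0.0/8 -> H2 at depth 8
  add 127.69.176.0/20 -> H0 at depth 20
  add 27.218.0.0/16 -> H1 at depth 16
  add 30.64.0.0/12 -> H2 at depth 12
  add 0.0.0.0/0 -> H0 at depth 0
  - 96.0.0.0/3 clear@3
  add 127.64.0.0/12 -> H1 at depth 12
  add 30.76.169.0/24 -> H2 at depth 24
  lookup 27.43.140.31: bits 00011011 walk d0:H0→d1:-→d2:-→d3:-→d4:-→d5:-→d6:-→d7:-→d8:H1 -> H1
  add 36.99.96.0/21 -> H0 at depth 21
  lookup 252.46.192.140: bits ε walk d0:H0 -> H0
  lookup 36.99.96.4: bits 001001000110001101100 walk d0:H0→d1:-→d2:-→d3:-→d4:-→d5:-→d6:-→d7:-→d8:-→d9:-→d10:-→d11:-→d12:H2→d13:-→d14:-→d15:-→d16:-→d17:-→d18:-→d19:-→d20:-→d21:H0 -> H0
  lookup 127.0.62.165: bits 011111110 walk d0:H0→d1:-→d2:-→d3:-→d4:-→d5:-→d6:-→d7:-→d8:-→d9:H2 -> H2

== LOOKUPS ==
["H2","H2","H2","H1","H1","H2","H2","H1","H1","H0","H0","H2"]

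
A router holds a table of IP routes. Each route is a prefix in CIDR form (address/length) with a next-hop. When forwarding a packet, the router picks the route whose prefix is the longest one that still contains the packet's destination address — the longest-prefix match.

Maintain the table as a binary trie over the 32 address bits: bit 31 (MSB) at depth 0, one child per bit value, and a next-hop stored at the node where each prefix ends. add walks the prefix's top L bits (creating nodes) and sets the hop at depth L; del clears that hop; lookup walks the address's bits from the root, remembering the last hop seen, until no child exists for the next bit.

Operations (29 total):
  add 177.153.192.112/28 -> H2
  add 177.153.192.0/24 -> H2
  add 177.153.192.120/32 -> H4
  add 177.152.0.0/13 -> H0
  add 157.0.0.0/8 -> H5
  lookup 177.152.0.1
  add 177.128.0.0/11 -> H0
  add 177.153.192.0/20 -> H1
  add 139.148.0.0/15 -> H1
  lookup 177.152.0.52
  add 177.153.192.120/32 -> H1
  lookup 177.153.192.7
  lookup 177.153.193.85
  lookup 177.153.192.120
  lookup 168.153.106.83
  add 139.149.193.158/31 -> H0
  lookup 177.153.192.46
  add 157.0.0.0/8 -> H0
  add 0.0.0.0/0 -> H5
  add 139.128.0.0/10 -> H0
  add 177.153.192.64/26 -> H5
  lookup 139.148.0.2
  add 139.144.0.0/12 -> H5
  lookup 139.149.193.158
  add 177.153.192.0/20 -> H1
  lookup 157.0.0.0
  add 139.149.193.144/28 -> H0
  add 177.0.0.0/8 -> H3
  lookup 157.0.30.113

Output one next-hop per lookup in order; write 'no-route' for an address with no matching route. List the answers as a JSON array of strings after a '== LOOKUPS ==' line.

Apply in order:
  + 177.153.192.112/28 (H2) depth=28
  + 177.153.192.0/24 (H2) depth=24
  + 177.153.192.120/32 (H4) depth=32
  + 177.152.0.0/13 (H0) depth=13
  + 157.0.0.0/8 (H5) depth=8
  ? 177.152.0.1  path d0:-→d1:-→d2:-→d3:-→d4:-→d5:-→d6:-→d7:-→d8:-→d9:-→d10:-→d11:-→d12:-→d13:H0→d14:-→d15:-  best=H0
  + 177.128.0.0/11 (H0) depth=11
  + 177.153.192.0/20 (H1) depth=20
  + 139.148.0.0/15 (H1) depth=15
  ? 177.152.0.52  path d0:-→d1:-→d2:-→d3:-→d4:-→d5:-→d6:-→d7:-→d8:-→d9:-→d10:-→d11:H0→d12:-→d13:H0→d14:-→d15:-  best=H0
  + 177.153.192.120/32 (H1) depth=32
  ? 177.153.192.7  path d0:-→d1:-→d2:-→d3:-→d4:-→d5:-→d6:-→d7:-→d8:-→d9:-→d10:-→d11:H0→d12:-→d13:H0→d14:-→d15:-→d16:-→d17:-→d18:-→d19:-→d20:H1→d21:-→d22:-→d23:-→d24:H2→d25:-  best=H2
  ? 177.153.193.85  path d0:-→d1:-→d2:-→d3:-→d4:-→d5:-→d6:-→d7:-→d8:-→d9:-→d10:-→d11:H0→d12:-→d13:H0→d14:-→d15:-→d16:-→d17:-→d18:-→d19:-→d20:H1→d21:-→d22:-→d23:-  best=H1
  ? 177.153.192.120  path d0:-→d1:-→d2:-→d3:-→d4:-→d5:-→d6:-→d7:-→d8:-→d9:-→d10:-→d11:H0→d12:-→d13:H0→d14:-→d15:-→d16:-→d17:-→d18:-→d19:-→d20:H1→d21:-→d22:-→d23:-→d24:H2→d25:-→d26:-→d27:-→d28:H2→d29:-→d30:-→d31:-→d32:H1  best=H1
  ? 168.153.106.83  path d0:-→d1:-→d2:-→d3:-  best=no-route
  + 139.149.193.158/31 (H0) depth=31
  ? 177.153.192.46  path d0:-→d1:-→d2:-→d3:-→d4:-→d5:-→d6:-→d7:-→d8:-→d9:-→d10:-→d11:H0→d12:-→d13:H0→d14:-→d15:-→d16:-→d17:-→d18:-→d19:-→d20:H1→d21:-→d22:-→d23:-→d24:H2→d25:-  best=H2
  + 157.0.0.0/8 (H0) depth=8
  + 0.0.0.0/0 (H5) depth=0
  + 139.128.0.0/10 (H0) depth=10
  + 177.153.192.64/26 (H5) depth=26
  ? 139.148.0.2  path d0:H5→d1:-→d2:-→d3:-→d4:-→d5:-→d6:-→d7:-→d8:-→d9:-→d10:H0→d11:-→d12:-→d13:-→d14:-→d15:H1  best=H1
  + 139.144.0.0/12 (H5) depth=12
  ? 139.149.193.158  path d0:H5→d1:-→d2:-→d3:-→d4:-→d5:-→d6:-→d7:-→d8:-→d9:-→d10:H0→d11:-→d12:H5→d13:-→d14:-→d15:H1→d16:-→d17:-→d18:-→d19:-→d20:-→d21:-→d22:-→d23:-→d24:-→d25:-→d26:-→d27:-→d28:-→d29:-→d30:-→d31:H0  best=H0
  + 177.153.192.0/20 (H1) depth=20
  ? 157.0.0.0  path d0:H5→d1:-→d2:-→d3:-→d4:-→d5:-→d6:-→d7:-→d8:H0  best=H0
  + 139.149.193.144/28 (H0) depth=28
  + 177.0.0.0/8 (H3) depth=8
  ? 157.0.30.113  path d0:H5→d1:-→d2:-→d3:-→d4:-→d5:-→d6:-→d7:-→d8:H0  best=H0

== LOOKUPS ==
["H0","H0","H2","H1","H1","no-route","H2","H1","H0","H0","H0"]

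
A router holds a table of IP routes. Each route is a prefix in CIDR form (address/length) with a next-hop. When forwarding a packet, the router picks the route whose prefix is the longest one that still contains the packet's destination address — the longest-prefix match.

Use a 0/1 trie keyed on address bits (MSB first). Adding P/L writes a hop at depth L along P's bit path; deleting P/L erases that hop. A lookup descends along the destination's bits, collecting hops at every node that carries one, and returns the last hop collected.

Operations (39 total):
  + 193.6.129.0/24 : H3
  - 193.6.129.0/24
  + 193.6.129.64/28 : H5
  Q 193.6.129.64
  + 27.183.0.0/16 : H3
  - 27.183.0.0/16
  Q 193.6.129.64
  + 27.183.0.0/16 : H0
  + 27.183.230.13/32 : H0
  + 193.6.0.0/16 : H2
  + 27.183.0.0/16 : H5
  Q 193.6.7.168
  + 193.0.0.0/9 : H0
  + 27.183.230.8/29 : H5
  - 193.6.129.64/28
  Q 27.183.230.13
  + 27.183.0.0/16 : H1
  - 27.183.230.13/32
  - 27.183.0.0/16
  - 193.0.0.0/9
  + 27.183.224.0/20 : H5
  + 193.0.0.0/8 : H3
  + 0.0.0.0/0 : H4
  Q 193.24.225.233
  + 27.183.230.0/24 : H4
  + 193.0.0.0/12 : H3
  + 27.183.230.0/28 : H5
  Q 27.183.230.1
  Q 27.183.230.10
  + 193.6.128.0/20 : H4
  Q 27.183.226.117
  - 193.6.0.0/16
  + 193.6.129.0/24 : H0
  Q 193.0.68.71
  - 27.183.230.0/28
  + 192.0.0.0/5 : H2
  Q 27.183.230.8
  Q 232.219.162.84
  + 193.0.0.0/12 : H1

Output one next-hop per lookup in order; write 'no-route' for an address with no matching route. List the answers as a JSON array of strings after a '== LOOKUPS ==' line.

Process each operation:
  add 193.6.129.0/24 -> H3 at depth 24
  - 193.6.129.0/24 clear@24
  add 193.6.129.64/28 -> H5 at depth 28
  lookup 193.6.129.64: bits 1100000100000110100000010100 walk d0:-→d1:-→d2:-→d3:-→d4:-→d5:-→d6:-→d7:-→d8:-→d9:-→d10:-→d11:-→d12:-→d13:-→d14:-→d15:-→d16:-→d17:-→d18:-→d19:-→d20:-→d21:-→d22:-→d23:-→d24:-→d25:-→d26:-→d27:-→d28:H5 -> H5
  add 27.183.0.0/16 -> H3 at depth 16
  - 27.183.0.0/16 clear@16
  lookup 193.6.129.64: bits 1100000100000110100000010100 walk d0:-→d1:-→d2:-→d3:-→d4:-→d5:-→d6:-→d7:-→d8:-→d9:-→d10:-→d11:-→d12:-→d13:-→d14:-→d15:-→d16:-→d17:-→d18:-→d19:-→d20:-→d21:-→d22:-→d23:-→d24:-→d25:-→d26:-→d27:-→d28:H5 -> H5
  add 27.183.0.0/16 -> H0 at depth 16
  add 27.183.230.13/32 -> H0 at depth 32
  add 193.6.0.0/16 -> H2 at depth 16
  add 27.183.0.0/16 -> H5 at depth 16
  lookup 193.6.7.168: bits 1100000100000110 walk d0:-→d1:-→d2:-→d3:-→d4:-→d5:-→d6:-→d7:-→d8:-→d9:-→d10:-→d11:-→d12:-→d13:-→d14:-→d15:-→d16:H2 -> H2
  add 193.0.0.0/9 -> H0 at depth 9
  add 27.183.230.8/29 -> H5 at depth 29
  - 193.6.129.64/28 clear@28
  lookup 27.183.230.13: bits 00011011101101111110011000001101 walk d0:-→d1:-→d2:-→d3:-→d4:-→d5:-→d6:-→d7:-→d8:-→d9:-→d10:-→d11:-→d12:-→d13:-→d14:-→d15:-→d16:H5→d17:-→d18:-→d19:-→d20:-→d21:-→d22:-→d23:-→d24:-→d25:-→d26:-→d27:-→d28:-→d29:H5→d30:-→d31:-→d32:H0 -> H0
  add 27.183.0.0/16 -> H1 at depth 16
  - 27.183.230.13/32 clear@32
  - 27.183.0.0/16 clear@16
  - 193.0.0.0/9 clear@9
  add 27.183.224.0/20 -> H5 at depth 20
  add 193.0.0.0/8 -> H3 at depth 8
  add 0.0.0.0/0 -> H4 at depth 0
  lookup 193.24.225.233: bits 11000001000 walk d0:H4→d1:-→d2:-→d3:-→d4:-→d5:-→d6:-→d7:-→d8:H3→d9:-→d10:-→d11:- -> H3
  add 27.183.230.0/24 -> H4 at depth 24
  add 193.0.0.0/12 -> H3 at depth 12
  add 27.183.230.0/28 -> H5 at depth 28
  lookup 27.183.230.1: bits 0001101110110111111001100000 walk d0:H4→d1:-→d2:-→d3:-→d4:-→d5:-→d6:-→d7:-→d8:-→d9:-→d10:-→d11:-→d12:-→d13:-→d14:-→d15:-→d16:-→d17:-→d18:-→d19:-→d20:H5→d21:-→d22:-→d23:-→d24:H4→d25:-→d26:-→d27:-→d28:H5 -> H5
  lookup 27.183.230.10: bits 00011011101101111110011000001 walk d0:H4→d1:-→d2:-→d3:-→d4:-→d5:-→d6:-→d7:-→d8:-→d9:-→d10:-→d11:-→d12:-→d13:-→d14:-→d15:-→d16:-→d17:-→d18:-→d19:-→d20:H5→d21:-→d22:-→d23:-→d24:H4→d25:-→d26:-→d27:-→d28:H5→d29:H5 -> H5
  add 193.6.128.0/20 -> H4 at depth 20
  lookup 27.183.226.117: bits 000110111011011111100 walk d0:H4→d1:-→d2:-→d3:-→d4:-→d5:-→d6:-→d7:-→d8:-→d9:-→d10:-→d11:-→d12:-→d13:-→d14:-→d15:-→d16:-→d17:-→d18:-→d19:-→d20:H5→d21:- -> H5
  - 193.6.0.0/16 clear@16
  add 193.6.129.0/24 -> H0 at depth 24
  lookup 193.0.68.71: bits 1100000100000 walk d0:H4→d1:-→d2:-→d3:-→d4:-→d5:-→d6:-→d7:-→d8:H3→d9:-→d10:-→d11:-→d12:H3→d13:- -> H3
  - 27.183.230.0/28 clear@28
  add 192.0.0.0/5 -> H2 at depth 5
  lookup 27.183.230.8: bits 00011011101101111110011000001 walk d0:H4→d1:-→d2:-→d3:-→d4:-→d5:-→d6:-→d7:-→d8:-→d9:-→d10:-→d11:-→d12:-→d13:-→d14:-→d15:-→d16:-→d17:-→d18:-→d19:-→d20:H5→d21:-→d22:-→d23:-→d24:H4→d25:-→d26:-→d27:-→d28:-→d29:H5 -> H5
  lookup 232.219.162.84: bits 11 walk d0:H4→d1:-→d2:- -> H4
  add 193.0.0.0/12 -> H1 at depth 12

== LOOKUPS ==
["H5","H5","H2","H0","H3","H5","H5","H5","H3","H5","H4"]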